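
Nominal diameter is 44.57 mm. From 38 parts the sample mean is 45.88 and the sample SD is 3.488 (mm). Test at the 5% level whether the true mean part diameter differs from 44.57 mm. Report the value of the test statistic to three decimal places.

2.315

H0: μ = 44.57; H1: μ ≠ 44.57 (one-sample t-test, two-sided).
t = (x̄ − μ₀)/(s/√n) = (45.88 − 44.57)/(3.488/√38) = 2.315
df = n − 1 = 37
Two-sided p-value ≈ 0.0263
Since p ≈ 0.0263 < α = 0.05, reject H0; the evidence is statistically significant.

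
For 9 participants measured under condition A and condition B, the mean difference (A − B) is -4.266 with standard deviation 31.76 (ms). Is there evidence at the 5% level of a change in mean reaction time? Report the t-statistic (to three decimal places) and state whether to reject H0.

H0: μ_d = 0; H1: μ_d ≠ 0 (paired t-test on the differences, two-sided).
t = d̄/(s_d/√n) = -4.266/(31.76/√9) = -0.403
df = n − 1 = 8
Two-sided p-value ≈ 0.6975
Since p ≈ 0.6975 > α = 0.05, fail to reject H0; the evidence is not statistically significant.

t = -0.403; fail to reject H0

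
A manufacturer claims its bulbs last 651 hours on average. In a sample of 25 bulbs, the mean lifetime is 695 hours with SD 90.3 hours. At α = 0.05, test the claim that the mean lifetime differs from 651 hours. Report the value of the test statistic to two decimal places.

2.44

H0: μ = 651; H1: μ ≠ 651 (one-sample t-test, two-sided).
t = (x̄ − μ₀)/(s/√n) = (695 − 651)/(90.3/√25) = 2.44
df = n − 1 = 24
Two-sided p-value ≈ 0.0226
Since p ≈ 0.0226 < α = 0.05, reject H0; the evidence is statistically significant.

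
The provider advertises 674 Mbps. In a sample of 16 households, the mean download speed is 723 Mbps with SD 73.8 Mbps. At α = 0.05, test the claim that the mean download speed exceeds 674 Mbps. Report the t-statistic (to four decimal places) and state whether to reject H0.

t = 2.6558; reject H0

H0: μ = 674; H1: μ > 674 (one-sample t-test, right-tailed).
t = (x̄ − μ₀)/(s/√n) = (723 − 674)/(73.8/√16) = 2.6558
df = n − 1 = 15
p-value = P(T ≥ 2.6558) ≈ 0.0090
Since p ≈ 0.0090 < α = 0.05, reject H0; the data support H1.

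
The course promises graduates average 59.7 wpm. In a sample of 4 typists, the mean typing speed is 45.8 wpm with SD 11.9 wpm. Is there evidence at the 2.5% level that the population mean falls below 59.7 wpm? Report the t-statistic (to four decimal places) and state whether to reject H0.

H0: μ = 59.7; H1: μ < 59.7 (one-sample t-test, left-tailed).
t = (x̄ − μ₀)/(s/√n) = (45.8 − 59.7)/(11.9/√4) = -2.3361
df = n − 1 = 3
p-value = P(T ≤ -2.3361) ≈ 0.0508
Since p ≈ 0.0508 > α = 0.025, fail to reject H0; the evidence is not statistically significant.

t = -2.3361; fail to reject H0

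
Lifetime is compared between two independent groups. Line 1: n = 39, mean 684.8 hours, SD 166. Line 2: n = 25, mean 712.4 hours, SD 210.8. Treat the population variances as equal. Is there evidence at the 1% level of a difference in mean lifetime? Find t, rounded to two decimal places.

Let group 1 = line 1, group 2 = line 2. H0: μ_1 = μ_2; H1: μ_1 ≠ μ_2 (two-sample pooled-variance t-test, two-sided).
s_p² = [(39−1)·166² + (25−1)·210.8²]/(39+25−2) = 34090.4
t = (684.8 − 712.4)/√[34090.4·(1/39 + 1/25)] = -0.58
df = n₁ + n₂ − 2 = 62
Two-sided p-value ≈ 0.5617
Since p ≈ 0.5617 > α = 0.01, fail to reject H0; the data do not provide sufficient evidence against H0.

-0.58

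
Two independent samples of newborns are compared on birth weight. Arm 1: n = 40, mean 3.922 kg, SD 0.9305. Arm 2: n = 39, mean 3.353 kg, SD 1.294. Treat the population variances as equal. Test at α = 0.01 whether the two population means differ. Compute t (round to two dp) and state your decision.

t = 2.25; fail to reject H0

Let group 1 = arm 1, group 2 = arm 2. H0: μ_1 = μ_2; H1: μ_1 ≠ μ_2 (two-sample pooled-variance t-test, two-sided).
s_p² = [(40−1)·0.9305² + (39−1)·1.294²]/(40+39−2) = 1.26488
t = (3.922 − 3.353)/√[1.26488·(1/40 + 1/39)] = 2.25
df = n₁ + n₂ − 2 = 77
Two-sided p-value ≈ 0.027
Since p ≈ 0.027 > α = 0.01, fail to reject H0; the evidence is not statistically significant.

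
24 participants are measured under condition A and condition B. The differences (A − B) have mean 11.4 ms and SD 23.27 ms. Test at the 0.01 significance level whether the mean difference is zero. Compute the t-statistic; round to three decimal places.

2.400

H0: μ_d = 0; H1: μ_d ≠ 0 (paired t-test on the differences, two-sided).
t = d̄/(s_d/√n) = 11.4/(23.27/√24) = 2.400
df = n − 1 = 23
Two-sided p-value ≈ 0.025
Since p ≈ 0.025 > α = 0.01, fail to reject H0; the data do not provide sufficient evidence against H0.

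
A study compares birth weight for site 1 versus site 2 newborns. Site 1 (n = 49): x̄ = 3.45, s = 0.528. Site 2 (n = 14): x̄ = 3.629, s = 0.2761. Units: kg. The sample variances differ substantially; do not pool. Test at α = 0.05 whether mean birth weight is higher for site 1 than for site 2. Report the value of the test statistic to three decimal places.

Let group 1 = site 1, group 2 = site 2. H0: μ_1 = μ_2; H1: μ_1 > μ_2 (Welch's two-sample t-test, right-tailed).
t = (x̄_1 − x̄_2)/√(s_1²/n_1 + s_2²/n_2) = (3.45 − 3.629)/√(0.528²/49 + 0.2761²/14) = -1.696
Welch–Satterthwaite df ≈ 41.95
p-value = P(T ≥ -1.696) ≈ 0.951
Since p ≈ 0.951 > α = 0.05, fail to reject H0; the data do not provide sufficient evidence against H0.

-1.696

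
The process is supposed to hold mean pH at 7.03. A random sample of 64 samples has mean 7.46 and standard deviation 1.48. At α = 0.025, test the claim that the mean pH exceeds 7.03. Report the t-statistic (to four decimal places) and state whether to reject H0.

H0: μ = 7.03; H1: μ > 7.03 (one-sample t-test, right-tailed).
t = (x̄ − μ₀)/(s/√n) = (7.46 − 7.03)/(1.48/√64) = 2.3243
df = n − 1 = 63
p-value = P(T ≥ 2.3243) ≈ 0.012
Since p ≈ 0.012 < α = 0.025, reject H0; the data support H1.

t = 2.3243; reject H0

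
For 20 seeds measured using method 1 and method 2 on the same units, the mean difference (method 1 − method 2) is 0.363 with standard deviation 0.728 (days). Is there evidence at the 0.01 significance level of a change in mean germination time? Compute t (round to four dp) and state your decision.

t = 2.2299; fail to reject H0

H0: μ_d = 0; H1: μ_d ≠ 0 (paired t-test on the differences, two-sided).
t = d̄/(s_d/√n) = 0.363/(0.728/√20) = 2.2299
df = n − 1 = 19
Two-sided p-value ≈ 0.0380
Since p ≈ 0.0380 > α = 0.01, fail to reject H0; the evidence is not statistically significant.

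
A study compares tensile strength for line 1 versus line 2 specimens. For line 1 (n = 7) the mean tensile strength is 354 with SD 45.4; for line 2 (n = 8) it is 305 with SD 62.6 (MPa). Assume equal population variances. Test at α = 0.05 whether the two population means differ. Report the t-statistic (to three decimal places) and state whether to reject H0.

Let group 1 = line 1, group 2 = line 2. H0: μ_1 = μ_2; H1: μ_1 ≠ μ_2 (two-sample pooled-variance t-test, two-sided).
s_p² = [(7−1)·45.4² + (8−1)·62.6²]/(7+8−2) = 3061.41
t = (354 − 305)/√[3061.41·(1/7 + 1/8)] = 1.711
df = n₁ + n₂ − 2 = 13
Two-sided p-value ≈ 0.1108
Since p ≈ 0.1108 > α = 0.05, fail to reject H0; the data do not provide sufficient evidence against H0.

t = 1.711; fail to reject H0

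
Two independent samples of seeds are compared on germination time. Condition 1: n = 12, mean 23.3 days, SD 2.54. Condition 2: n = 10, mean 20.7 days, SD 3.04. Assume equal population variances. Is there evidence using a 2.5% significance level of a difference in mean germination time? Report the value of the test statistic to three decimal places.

Let group 1 = condition 1, group 2 = condition 2. H0: μ_1 = μ_2; H1: μ_1 ≠ μ_2 (two-sample pooled-variance t-test, two-sided).
s_p² = [(12−1)·2.54² + (10−1)·3.04²]/(12+10−2) = 7.7071
t = (23.3 − 20.7)/√[7.7071·(1/12 + 1/10)] = 2.187
df = n₁ + n₂ − 2 = 20
Two-sided p-value ≈ 0.0408
Since p ≈ 0.0408 > α = 0.025, fail to reject H0; the data do not provide sufficient evidence against H0.

2.187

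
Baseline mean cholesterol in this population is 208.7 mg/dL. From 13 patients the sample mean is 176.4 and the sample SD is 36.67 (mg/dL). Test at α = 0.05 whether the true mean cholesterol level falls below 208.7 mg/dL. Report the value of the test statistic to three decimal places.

H0: μ = 208.7; H1: μ < 208.7 (one-sample t-test, left-tailed).
t = (x̄ − μ₀)/(s/√n) = (176.4 − 208.7)/(36.67/√13) = -3.176
df = n − 1 = 12
p-value = P(T ≤ -3.176) ≈ 0.0040
Since p ≈ 0.0040 < α = 0.05, reject H0; the data support H1.

-3.176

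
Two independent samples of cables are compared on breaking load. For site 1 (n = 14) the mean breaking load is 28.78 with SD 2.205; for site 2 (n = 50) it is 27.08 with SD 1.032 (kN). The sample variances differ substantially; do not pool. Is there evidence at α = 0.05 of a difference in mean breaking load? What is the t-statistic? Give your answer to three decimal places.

Let group 1 = site 1, group 2 = site 2. H0: μ_1 = μ_2; H1: μ_1 ≠ μ_2 (Welch's two-sample t-test, two-sided).
t = (x̄_1 − x̄_2)/√(s_1²/n_1 + s_2²/n_2) = (28.78 − 27.08)/√(2.205²/14 + 1.032²/50) = 2.800
Welch–Satterthwaite df ≈ 14.63
Two-sided p-value ≈ 0.0137
Since p ≈ 0.0137 < α = 0.05, reject H0; the data support H1.

2.800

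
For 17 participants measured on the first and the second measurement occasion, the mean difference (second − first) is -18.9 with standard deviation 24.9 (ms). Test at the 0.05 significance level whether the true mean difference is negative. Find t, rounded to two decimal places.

-3.13

H0: μ_d = 0; H1: μ_d < 0 (paired t-test on the differences, left-tailed).
t = d̄/(s_d/√n) = -18.9/(24.9/√17) = -3.13
df = n − 1 = 16
p-value = P(T ≤ -3.13) ≈ 0.003
Since p ≈ 0.003 < α = 0.05, reject H0; the evidence is statistically significant.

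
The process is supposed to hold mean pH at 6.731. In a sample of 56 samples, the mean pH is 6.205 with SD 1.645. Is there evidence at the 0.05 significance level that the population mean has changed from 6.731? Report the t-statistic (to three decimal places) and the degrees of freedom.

H0: μ = 6.731; H1: μ ≠ 6.731 (one-sample t-test, two-sided).
t = (x̄ − μ₀)/(s/√n) = (6.205 − 6.731)/(1.645/√56) = -2.393
df = n − 1 = 55
Two-sided p-value ≈ 0.0202
Since p ≈ 0.0202 < α = 0.05, reject H0; the data support H1.

t = -2.393, df = 55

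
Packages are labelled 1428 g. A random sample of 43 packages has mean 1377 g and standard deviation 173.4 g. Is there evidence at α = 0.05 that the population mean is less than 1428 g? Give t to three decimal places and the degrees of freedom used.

H0: μ = 1428; H1: μ < 1428 (one-sample t-test, left-tailed).
t = (x̄ − μ₀)/(s/√n) = (1377 − 1428)/(173.4/√43) = -1.929
df = n − 1 = 42
p-value = P(T ≤ -1.929) ≈ 0.030
Since p ≈ 0.030 < α = 0.05, reject H0; the data support H1.

t = -1.929, df = 42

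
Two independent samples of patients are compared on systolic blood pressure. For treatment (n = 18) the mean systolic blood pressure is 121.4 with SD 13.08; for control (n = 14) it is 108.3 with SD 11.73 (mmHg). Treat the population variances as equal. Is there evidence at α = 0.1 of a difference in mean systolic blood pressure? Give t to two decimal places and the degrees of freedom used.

t = 2.94, df = 30

Let group 1 = treatment, group 2 = control. H0: μ_1 = μ_2; H1: μ_1 ≠ μ_2 (two-sample pooled-variance t-test, two-sided).
s_p² = [(18−1)·13.08² + (14−1)·11.73²]/(18+14−2) = 156.573
t = (121.4 − 108.3)/√[156.573·(1/18 + 1/14)] = 2.94
df = n₁ + n₂ − 2 = 30
Two-sided p-value ≈ 0.006
Since p ≈ 0.006 < α = 0.1, reject H0; the data support H1.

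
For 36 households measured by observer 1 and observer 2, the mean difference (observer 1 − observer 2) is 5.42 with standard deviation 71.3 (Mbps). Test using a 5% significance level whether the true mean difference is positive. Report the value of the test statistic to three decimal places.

H0: μ_d = 0; H1: μ_d > 0 (paired t-test on the differences, right-tailed).
t = d̄/(s_d/√n) = 5.42/(71.3/√36) = 0.456
df = n − 1 = 35
p-value = P(T ≥ 0.456) ≈ 0.3256
Since p ≈ 0.3256 > α = 0.05, fail to reject H0; the data do not provide sufficient evidence against H0.

0.456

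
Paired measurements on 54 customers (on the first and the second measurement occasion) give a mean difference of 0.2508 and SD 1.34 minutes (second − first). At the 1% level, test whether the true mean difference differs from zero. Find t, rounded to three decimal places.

H0: μ_d = 0; H1: μ_d ≠ 0 (paired t-test on the differences, two-sided).
t = d̄/(s_d/√n) = 0.2508/(1.34/√54) = 1.375
df = n − 1 = 53
Two-sided p-value ≈ 0.1748
Since p ≈ 0.1748 > α = 0.01, fail to reject H0; the evidence is not statistically significant.

1.375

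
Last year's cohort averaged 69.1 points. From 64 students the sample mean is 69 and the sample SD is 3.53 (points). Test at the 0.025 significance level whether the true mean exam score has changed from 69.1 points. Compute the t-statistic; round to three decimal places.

-0.227

H0: μ = 69.1; H1: μ ≠ 69.1 (one-sample t-test, two-sided).
t = (x̄ − μ₀)/(s/√n) = (69 − 69.1)/(3.53/√64) = -0.227
df = n − 1 = 63
Two-sided p-value ≈ 0.821
Since p ≈ 0.821 > α = 0.025, fail to reject H0; the evidence is not statistically significant.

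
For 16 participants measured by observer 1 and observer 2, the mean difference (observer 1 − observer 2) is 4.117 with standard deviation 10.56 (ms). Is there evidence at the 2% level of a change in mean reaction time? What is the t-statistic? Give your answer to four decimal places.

H0: μ_d = 0; H1: μ_d ≠ 0 (paired t-test on the differences, two-sided).
t = d̄/(s_d/√n) = 4.117/(10.56/√16) = 1.5595
df = n − 1 = 15
Two-sided p-value ≈ 0.140
Since p ≈ 0.140 > α = 0.02, fail to reject H0; the evidence is not statistically significant.

1.5595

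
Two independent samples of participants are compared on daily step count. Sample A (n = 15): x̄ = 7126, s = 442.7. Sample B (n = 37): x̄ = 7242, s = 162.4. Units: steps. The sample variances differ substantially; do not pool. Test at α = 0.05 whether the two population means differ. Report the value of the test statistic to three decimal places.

-0.988

Let group 1 = sample A, group 2 = sample B. H0: μ_1 = μ_2; H1: μ_1 ≠ μ_2 (Welch's two-sample t-test, two-sided).
t = (x̄_1 − x̄_2)/√(s_1²/n_1 + s_2²/n_2) = (7126 − 7242)/√(442.7²/15 + 162.4²/37) = -0.988
Welch–Satterthwaite df ≈ 15.55
Two-sided p-value ≈ 0.338
Since p ≈ 0.338 > α = 0.05, fail to reject H0; the data do not provide sufficient evidence against H0.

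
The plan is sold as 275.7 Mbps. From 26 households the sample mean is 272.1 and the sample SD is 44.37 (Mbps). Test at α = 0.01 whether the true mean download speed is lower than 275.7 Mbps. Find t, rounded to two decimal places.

-0.41

H0: μ = 275.7; H1: μ < 275.7 (one-sample t-test, left-tailed).
t = (x̄ − μ₀)/(s/√n) = (272.1 − 275.7)/(44.37/√26) = -0.41
df = n − 1 = 25
p-value = P(T ≤ -0.41) ≈ 0.341
Since p ≈ 0.341 > α = 0.01, fail to reject H0; the evidence is not statistically significant.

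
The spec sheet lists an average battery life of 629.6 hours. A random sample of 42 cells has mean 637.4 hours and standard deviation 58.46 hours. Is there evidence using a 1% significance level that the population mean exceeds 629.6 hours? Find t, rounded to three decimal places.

0.865

H0: μ = 629.6; H1: μ > 629.6 (one-sample t-test, right-tailed).
t = (x̄ − μ₀)/(s/√n) = (637.4 − 629.6)/(58.46/√42) = 0.865
df = n − 1 = 41
p-value = P(T ≥ 0.865) ≈ 0.1961
Since p ≈ 0.1961 > α = 0.01, fail to reject H0; the evidence is not statistically significant.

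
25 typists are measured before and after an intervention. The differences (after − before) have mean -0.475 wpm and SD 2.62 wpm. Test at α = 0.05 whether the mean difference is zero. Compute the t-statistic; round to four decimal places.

-0.9065

H0: μ_d = 0; H1: μ_d ≠ 0 (paired t-test on the differences, two-sided).
t = d̄/(s_d/√n) = -0.475/(2.62/√25) = -0.9065
df = n − 1 = 24
Two-sided p-value ≈ 0.374
Since p ≈ 0.374 > α = 0.05, fail to reject H0; the data do not provide sufficient evidence against H0.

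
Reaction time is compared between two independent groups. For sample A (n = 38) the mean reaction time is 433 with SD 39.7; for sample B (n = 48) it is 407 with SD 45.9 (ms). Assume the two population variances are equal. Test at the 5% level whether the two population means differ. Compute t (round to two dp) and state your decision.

Let group 1 = sample A, group 2 = sample B. H0: μ_1 = μ_2; H1: μ_1 ≠ μ_2 (two-sample pooled-variance t-test, two-sided).
s_p² = [(38−1)·39.7² + (48−1)·45.9²]/(38+48−2) = 1873.04
t = (433 − 407)/√[1873.04·(1/38 + 1/48)] = 2.77
df = n₁ + n₂ − 2 = 84
Two-sided p-value ≈ 0.007
Since p ≈ 0.007 < α = 0.05, reject H0; the data support H1.

t = 2.77; reject H0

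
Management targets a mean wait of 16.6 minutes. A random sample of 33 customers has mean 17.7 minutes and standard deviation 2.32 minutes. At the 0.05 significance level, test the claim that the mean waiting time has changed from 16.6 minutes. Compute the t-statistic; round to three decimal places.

2.724

H0: μ = 16.6; H1: μ ≠ 16.6 (one-sample t-test, two-sided).
t = (x̄ − μ₀)/(s/√n) = (17.7 − 16.6)/(2.32/√33) = 2.724
df = n − 1 = 32
Two-sided p-value ≈ 0.010
Since p ≈ 0.010 < α = 0.05, reject H0; the data support H1.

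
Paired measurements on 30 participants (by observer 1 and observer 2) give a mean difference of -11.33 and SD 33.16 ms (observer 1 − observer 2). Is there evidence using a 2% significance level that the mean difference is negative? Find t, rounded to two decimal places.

H0: μ_d = 0; H1: μ_d < 0 (paired t-test on the differences, left-tailed).
t = d̄/(s_d/√n) = -11.33/(33.16/√30) = -1.87
df = n − 1 = 29
p-value = P(T ≤ -1.87) ≈ 0.0357
Since p ≈ 0.0357 > α = 0.02, fail to reject H0; the data do not provide sufficient evidence against H0.

-1.87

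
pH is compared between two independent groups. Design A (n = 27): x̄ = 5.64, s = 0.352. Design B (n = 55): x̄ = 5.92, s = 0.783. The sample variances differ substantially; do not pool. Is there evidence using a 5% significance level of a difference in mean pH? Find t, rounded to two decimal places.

-2.23

Let group 1 = design A, group 2 = design B. H0: μ_1 = μ_2; H1: μ_1 ≠ μ_2 (Welch's two-sample t-test, two-sided).
t = (x̄_1 − x̄_2)/√(s_1²/n_1 + s_2²/n_2) = (5.64 − 5.92)/√(0.352²/27 + 0.783²/55) = -2.23
Welch–Satterthwaite df ≈ 79.60
Two-sided p-value ≈ 0.028
Since p ≈ 0.028 < α = 0.05, reject H0; the data support H1.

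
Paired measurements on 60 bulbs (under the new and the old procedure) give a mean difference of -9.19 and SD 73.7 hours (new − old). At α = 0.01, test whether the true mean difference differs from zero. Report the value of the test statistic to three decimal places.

-0.966

H0: μ_d = 0; H1: μ_d ≠ 0 (paired t-test on the differences, two-sided).
t = d̄/(s_d/√n) = -9.19/(73.7/√60) = -0.966
df = n − 1 = 59
Two-sided p-value ≈ 0.3380
Since p ≈ 0.3380 > α = 0.01, fail to reject H0; the evidence is not statistically significant.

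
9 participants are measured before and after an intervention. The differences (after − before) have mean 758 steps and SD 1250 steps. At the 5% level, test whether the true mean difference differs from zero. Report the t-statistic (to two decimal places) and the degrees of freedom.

t = 1.82, df = 8

H0: μ_d = 0; H1: μ_d ≠ 0 (paired t-test on the differences, two-sided).
t = d̄/(s_d/√n) = 758/(1250/√9) = 1.82
df = n − 1 = 8
Two-sided p-value ≈ 0.106
Since p ≈ 0.106 > α = 0.05, fail to reject H0; the data do not provide sufficient evidence against H0.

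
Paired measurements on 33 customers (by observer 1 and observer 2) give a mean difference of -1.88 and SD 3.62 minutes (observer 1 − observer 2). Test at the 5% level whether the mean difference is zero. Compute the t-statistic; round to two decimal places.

H0: μ_d = 0; H1: μ_d ≠ 0 (paired t-test on the differences, two-sided).
t = d̄/(s_d/√n) = -1.88/(3.62/√33) = -2.98
df = n − 1 = 32
Two-sided p-value ≈ 0.005
Since p ≈ 0.005 < α = 0.05, reject H0; the evidence is statistically significant.

-2.98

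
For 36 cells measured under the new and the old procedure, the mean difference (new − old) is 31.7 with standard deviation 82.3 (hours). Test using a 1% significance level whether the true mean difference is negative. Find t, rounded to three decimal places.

H0: μ_d = 0; H1: μ_d < 0 (paired t-test on the differences, left-tailed).
t = d̄/(s_d/√n) = 31.7/(82.3/√36) = 2.311
df = n − 1 = 35
p-value = P(T ≤ 2.311) ≈ 0.987
Since p ≈ 0.987 > α = 0.01, fail to reject H0; the data do not provide sufficient evidence against H0.

2.311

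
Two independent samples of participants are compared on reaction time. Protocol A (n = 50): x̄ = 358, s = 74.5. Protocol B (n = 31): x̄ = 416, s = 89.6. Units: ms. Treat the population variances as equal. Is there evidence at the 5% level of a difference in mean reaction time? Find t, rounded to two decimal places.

-3.15

Let group 1 = protocol A, group 2 = protocol B. H0: μ_1 = μ_2; H1: μ_1 ≠ μ_2 (two-sample pooled-variance t-test, two-sided).
s_p² = [(50−1)·74.5² + (31−1)·89.6²]/(50+31−2) = 6491.23
t = (358 − 416)/√[6491.23·(1/50 + 1/31)] = -3.15
df = n₁ + n₂ − 2 = 79
Two-sided p-value ≈ 0.002
Since p ≈ 0.002 < α = 0.05, reject H0; the evidence is statistically significant.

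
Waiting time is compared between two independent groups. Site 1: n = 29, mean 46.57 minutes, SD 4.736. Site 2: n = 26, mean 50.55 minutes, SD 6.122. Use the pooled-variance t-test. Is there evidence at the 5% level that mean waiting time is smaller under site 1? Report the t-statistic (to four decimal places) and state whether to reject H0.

Let group 1 = site 1, group 2 = site 2. H0: μ_1 = μ_2; H1: μ_1 < μ_2 (two-sample pooled-variance t-test, left-tailed).
s_p² = [(29−1)·4.736² + (26−1)·6.122²]/(29+26−2) = 29.5284
t = (46.57 − 50.55)/√[29.5284·(1/29 + 1/26)] = -2.7119
df = n₁ + n₂ − 2 = 53
p-value = P(T ≤ -2.7119) ≈ 0.0045
Since p ≈ 0.0045 < α = 0.05, reject H0; the evidence is statistically significant.

t = -2.7119; reject H0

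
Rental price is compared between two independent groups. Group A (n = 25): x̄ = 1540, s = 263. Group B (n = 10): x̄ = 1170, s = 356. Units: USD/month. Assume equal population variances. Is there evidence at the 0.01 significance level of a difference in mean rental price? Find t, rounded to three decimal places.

3.394

Let group 1 = group A, group 2 = group B. H0: μ_1 = μ_2; H1: μ_1 ≠ μ_2 (two-sample pooled-variance t-test, two-sided).
s_p² = [(25−1)·263² + (10−1)·356²]/(25+10−2) = 84869.1
t = (1540 − 1170)/√[84869.1·(1/25 + 1/10)] = 3.394
df = n₁ + n₂ − 2 = 33
Two-sided p-value ≈ 0.0018
Since p ≈ 0.0018 < α = 0.01, reject H0; the data support H1.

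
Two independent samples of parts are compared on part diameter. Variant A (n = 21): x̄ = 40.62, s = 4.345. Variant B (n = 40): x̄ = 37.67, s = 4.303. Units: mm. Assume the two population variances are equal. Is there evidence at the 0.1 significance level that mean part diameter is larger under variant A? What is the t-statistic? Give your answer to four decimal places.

Let group 1 = variant A, group 2 = variant B. H0: μ_1 = μ_2; H1: μ_1 > μ_2 (two-sample pooled-variance t-test, right-tailed).
s_p² = [(21−1)·4.345² + (40−1)·4.303²]/(21+40−2) = 18.6389
t = (40.62 − 37.67)/√[18.6389·(1/21 + 1/40)] = 2.5356
df = n₁ + n₂ − 2 = 59
p-value = P(T ≥ 2.5356) ≈ 0.0069
Since p ≈ 0.0069 < α = 0.1, reject H0; the data support H1.

2.5356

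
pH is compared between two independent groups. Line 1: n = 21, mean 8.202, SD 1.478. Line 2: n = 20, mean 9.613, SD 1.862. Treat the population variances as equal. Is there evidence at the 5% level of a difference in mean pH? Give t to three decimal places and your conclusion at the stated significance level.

t = -2.694; reject H0

Let group 1 = line 1, group 2 = line 2. H0: μ_1 = μ_2; H1: μ_1 ≠ μ_2 (two-sample pooled-variance t-test, two-sided).
s_p² = [(21−1)·1.478² + (20−1)·1.862²]/(21+20−2) = 2.80932
t = (8.202 − 9.613)/√[2.80932·(1/21 + 1/20)] = -2.694
df = n₁ + n₂ − 2 = 39
Two-sided p-value ≈ 0.0103
Since p ≈ 0.0103 < α = 0.05, reject H0; the evidence is statistically significant.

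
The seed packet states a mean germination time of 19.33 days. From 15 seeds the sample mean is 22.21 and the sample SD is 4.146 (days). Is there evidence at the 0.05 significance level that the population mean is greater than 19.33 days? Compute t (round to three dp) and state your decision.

H0: μ = 19.33; H1: μ > 19.33 (one-sample t-test, right-tailed).
t = (x̄ − μ₀)/(s/√n) = (22.21 − 19.33)/(4.146/√15) = 2.690
df = n − 1 = 14
p-value = P(T ≥ 2.690) ≈ 0.0088
Since p ≈ 0.0088 < α = 0.05, reject H0; the data support H1.

t = 2.690; reject H0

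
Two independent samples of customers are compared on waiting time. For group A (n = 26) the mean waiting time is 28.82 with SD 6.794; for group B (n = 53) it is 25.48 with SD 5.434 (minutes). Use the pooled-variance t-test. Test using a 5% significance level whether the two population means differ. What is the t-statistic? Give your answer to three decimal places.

2.360

Let group 1 = group A, group 2 = group B. H0: μ_1 = μ_2; H1: μ_1 ≠ μ_2 (two-sample pooled-variance t-test, two-sided).
s_p² = [(26−1)·6.794² + (53−1)·5.434²]/(26+53−2) = 34.9277
t = (28.82 − 25.48)/√[34.9277·(1/26 + 1/53)] = 2.360
df = n₁ + n₂ − 2 = 77
Two-sided p-value ≈ 0.0208
Since p ≈ 0.0208 < α = 0.05, reject H0; the data support H1.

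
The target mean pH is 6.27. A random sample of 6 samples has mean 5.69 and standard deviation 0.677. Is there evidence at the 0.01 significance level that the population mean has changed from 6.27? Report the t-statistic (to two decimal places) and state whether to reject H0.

H0: μ = 6.27; H1: μ ≠ 6.27 (one-sample t-test, two-sided).
t = (x̄ − μ₀)/(s/√n) = (5.69 − 6.27)/(0.677/√6) = -2.10
df = n − 1 = 5
Two-sided p-value ≈ 0.0899
Since p ≈ 0.0899 > α = 0.01, fail to reject H0; the evidence is not statistically significant.

t = -2.10; fail to reject H0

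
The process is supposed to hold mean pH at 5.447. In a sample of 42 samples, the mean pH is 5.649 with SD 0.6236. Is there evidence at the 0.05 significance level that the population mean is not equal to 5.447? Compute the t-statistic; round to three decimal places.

2.099

H0: μ = 5.447; H1: μ ≠ 5.447 (one-sample t-test, two-sided).
t = (x̄ − μ₀)/(s/√n) = (5.649 − 5.447)/(0.6236/√42) = 2.099
df = n − 1 = 41
Two-sided p-value ≈ 0.042
Since p ≈ 0.042 < α = 0.05, reject H0; the evidence is statistically significant.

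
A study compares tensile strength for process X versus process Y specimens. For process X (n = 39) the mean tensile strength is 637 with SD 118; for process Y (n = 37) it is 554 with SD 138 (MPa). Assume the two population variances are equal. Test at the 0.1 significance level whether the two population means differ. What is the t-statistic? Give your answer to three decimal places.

2.823

Let group 1 = process X, group 2 = process Y. H0: μ_1 = μ_2; H1: μ_1 ≠ μ_2 (two-sample pooled-variance t-test, two-sided).
s_p² = [(39−1)·118² + (37−1)·138²]/(39+37−2) = 16414.8
t = (637 − 554)/√[16414.8·(1/39 + 1/37)] = 2.823
df = n₁ + n₂ − 2 = 74
Two-sided p-value ≈ 0.0061
Since p ≈ 0.0061 < α = 0.1, reject H0; the data support H1.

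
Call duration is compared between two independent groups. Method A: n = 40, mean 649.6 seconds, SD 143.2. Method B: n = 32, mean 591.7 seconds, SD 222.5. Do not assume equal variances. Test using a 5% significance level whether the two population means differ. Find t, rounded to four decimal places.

1.2758

Let group 1 = method A, group 2 = method B. H0: μ_1 = μ_2; H1: μ_1 ≠ μ_2 (Welch's two-sample t-test, two-sided).
t = (x̄_1 − x̄_2)/√(s_1²/n_1 + s_2²/n_2) = (649.6 − 591.7)/√(143.2²/40 + 222.5²/32) = 1.2758
Welch–Satterthwaite df ≈ 50.54
Two-sided p-value ≈ 0.2079
Since p ≈ 0.2079 > α = 0.05, fail to reject H0; the data do not provide sufficient evidence against H0.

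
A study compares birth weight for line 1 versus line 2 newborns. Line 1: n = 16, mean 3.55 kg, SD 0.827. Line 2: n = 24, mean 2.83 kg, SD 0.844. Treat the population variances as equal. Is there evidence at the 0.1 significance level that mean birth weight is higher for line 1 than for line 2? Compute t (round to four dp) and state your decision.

t = 2.6642; reject H0

Let group 1 = line 1, group 2 = line 2. H0: μ_1 = μ_2; H1: μ_1 > μ_2 (two-sample pooled-variance t-test, right-tailed).
s_p² = [(16−1)·0.827² + (24−1)·0.844²]/(16+24−2) = 0.701123
t = (3.55 − 2.83)/√[0.701123·(1/16 + 1/24)] = 2.6642
df = n₁ + n₂ − 2 = 38
p-value = P(T ≥ 2.6642) ≈ 0.006
Since p ≈ 0.006 < α = 0.1, reject H0; the evidence is statistically significant.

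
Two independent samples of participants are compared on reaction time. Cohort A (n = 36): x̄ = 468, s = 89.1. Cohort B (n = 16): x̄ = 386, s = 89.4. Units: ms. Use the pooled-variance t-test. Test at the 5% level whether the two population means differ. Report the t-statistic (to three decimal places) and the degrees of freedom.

Let group 1 = cohort A, group 2 = cohort B. H0: μ_1 = μ_2; H1: μ_1 ≠ μ_2 (two-sample pooled-variance t-test, two-sided).
s_p² = [(36−1)·89.1² + (16−1)·89.4²]/(36+16−2) = 7954.88
t = (468 − 386)/√[7954.88·(1/36 + 1/16)] = 3.060
df = n₁ + n₂ − 2 = 50
Two-sided p-value ≈ 0.0036
Since p ≈ 0.0036 < α = 0.05, reject H0; the data support H1.

t = 3.060, df = 50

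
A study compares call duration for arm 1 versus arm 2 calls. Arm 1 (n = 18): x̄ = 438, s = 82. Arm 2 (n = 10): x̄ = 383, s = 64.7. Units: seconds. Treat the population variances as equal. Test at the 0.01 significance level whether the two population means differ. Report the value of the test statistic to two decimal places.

Let group 1 = arm 1, group 2 = arm 2. H0: μ_1 = μ_2; H1: μ_1 ≠ μ_2 (two-sample pooled-variance t-test, two-sided).
s_p² = [(18−1)·82² + (10−1)·64.7²]/(18+10−2) = 5845.49
t = (438 − 383)/√[5845.49·(1/18 + 1/10)] = 1.82
df = n₁ + n₂ − 2 = 26
Two-sided p-value ≈ 0.080
Since p ≈ 0.080 > α = 0.01, fail to reject H0; the evidence is not statistically significant.

1.82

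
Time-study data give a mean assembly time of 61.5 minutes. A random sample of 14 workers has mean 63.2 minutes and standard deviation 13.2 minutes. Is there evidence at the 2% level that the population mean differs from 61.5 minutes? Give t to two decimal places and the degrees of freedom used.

t = 0.48, df = 13

H0: μ = 61.5; H1: μ ≠ 61.5 (one-sample t-test, two-sided).
t = (x̄ − μ₀)/(s/√n) = (63.2 − 61.5)/(13.2/√14) = 0.48
df = n − 1 = 13
Two-sided p-value ≈ 0.638
Since p ≈ 0.638 > α = 0.02, fail to reject H0; the evidence is not statistically significant.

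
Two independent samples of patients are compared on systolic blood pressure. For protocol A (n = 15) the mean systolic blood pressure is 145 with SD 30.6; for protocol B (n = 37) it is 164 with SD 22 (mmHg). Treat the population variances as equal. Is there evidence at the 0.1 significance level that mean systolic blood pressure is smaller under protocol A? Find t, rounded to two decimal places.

-2.51

Let group 1 = protocol A, group 2 = protocol B. H0: μ_1 = μ_2; H1: μ_1 < μ_2 (two-sample pooled-variance t-test, left-tailed).
s_p² = [(15−1)·30.6² + (37−1)·22²]/(15+37−2) = 610.661
t = (145 − 164)/√[610.661·(1/15 + 1/37)] = -2.51
df = n₁ + n₂ − 2 = 50
p-value = P(T ≤ -2.51) ≈ 0.0076
Since p ≈ 0.0076 < α = 0.1, reject H0; the data support H1.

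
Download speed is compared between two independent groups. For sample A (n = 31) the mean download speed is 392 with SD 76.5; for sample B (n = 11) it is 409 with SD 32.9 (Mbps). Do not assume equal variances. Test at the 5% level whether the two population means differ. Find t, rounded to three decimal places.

Let group 1 = sample A, group 2 = sample B. H0: μ_1 = μ_2; H1: μ_1 ≠ μ_2 (Welch's two-sample t-test, two-sided).
t = (x̄_1 − x̄_2)/√(s_1²/n_1 + s_2²/n_2) = (392 − 409)/√(76.5²/31 + 32.9²/11) = -1.003
Welch–Satterthwaite df ≈ 38.25
Two-sided p-value ≈ 0.3221
Since p ≈ 0.3221 > α = 0.05, fail to reject H0; the evidence is not statistically significant.

-1.003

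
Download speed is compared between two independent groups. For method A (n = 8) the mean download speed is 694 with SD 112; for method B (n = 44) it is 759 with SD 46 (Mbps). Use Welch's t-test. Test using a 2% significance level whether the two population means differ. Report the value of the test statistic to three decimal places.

Let group 1 = method A, group 2 = method B. H0: μ_1 = μ_2; H1: μ_1 ≠ μ_2 (Welch's two-sample t-test, two-sided).
t = (x̄_1 − x̄_2)/√(s_1²/n_1 + s_2²/n_2) = (694 − 759)/√(112²/8 + 46²/44) = -1.617
Welch–Satterthwaite df ≈ 7.43
Two-sided p-value ≈ 0.147
Since p ≈ 0.147 > α = 0.02, fail to reject H0; the evidence is not statistically significant.

-1.617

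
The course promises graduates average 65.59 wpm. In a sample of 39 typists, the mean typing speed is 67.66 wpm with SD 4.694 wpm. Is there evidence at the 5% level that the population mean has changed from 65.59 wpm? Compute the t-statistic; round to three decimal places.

2.754

H0: μ = 65.59; H1: μ ≠ 65.59 (one-sample t-test, two-sided).
t = (x̄ − μ₀)/(s/√n) = (67.66 − 65.59)/(4.694/√39) = 2.754
df = n − 1 = 38
Two-sided p-value ≈ 0.009
Since p ≈ 0.009 < α = 0.05, reject H0; the data support H1.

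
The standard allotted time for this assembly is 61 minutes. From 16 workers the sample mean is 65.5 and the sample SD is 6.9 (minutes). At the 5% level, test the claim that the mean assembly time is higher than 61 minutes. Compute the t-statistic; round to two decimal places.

H0: μ = 61; H1: μ > 61 (one-sample t-test, right-tailed).
t = (x̄ − μ₀)/(s/√n) = (65.5 − 61)/(6.9/√16) = 2.61
df = n − 1 = 15
p-value = P(T ≥ 2.61) ≈ 0.0099
Since p ≈ 0.0099 < α = 0.05, reject H0; the data support H1.

2.61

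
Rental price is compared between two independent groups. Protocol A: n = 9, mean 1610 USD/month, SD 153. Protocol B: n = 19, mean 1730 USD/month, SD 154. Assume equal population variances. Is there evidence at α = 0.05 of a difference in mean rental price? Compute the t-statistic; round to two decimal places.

Let group 1 = protocol A, group 2 = protocol B. H0: μ_1 = μ_2; H1: μ_1 ≠ μ_2 (two-sample pooled-variance t-test, two-sided).
s_p² = [(9−1)·153² + (19−1)·154²]/(9+19−2) = 23621.5
t = (1610 − 1730)/√[23621.5·(1/9 + 1/19)] = -1.93
df = n₁ + n₂ − 2 = 26
Two-sided p-value ≈ 0.0646
Since p ≈ 0.0646 > α = 0.05, fail to reject H0; the data do not provide sufficient evidence against H0.

-1.93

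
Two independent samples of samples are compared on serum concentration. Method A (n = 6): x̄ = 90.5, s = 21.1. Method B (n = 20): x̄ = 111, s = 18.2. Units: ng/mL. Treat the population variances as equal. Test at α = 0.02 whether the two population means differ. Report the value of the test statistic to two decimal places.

-2.34

Let group 1 = method A, group 2 = method B. H0: μ_1 = μ_2; H1: μ_1 ≠ μ_2 (two-sample pooled-variance t-test, two-sided).
s_p² = [(6−1)·21.1² + (20−1)·18.2²]/(6+20−2) = 354.984
t = (90.5 − 111)/√[354.984·(1/6 + 1/20)] = -2.34
df = n₁ + n₂ − 2 = 24
Two-sided p-value ≈ 0.0281
Since p ≈ 0.0281 > α = 0.02, fail to reject H0; the data do not provide sufficient evidence against H0.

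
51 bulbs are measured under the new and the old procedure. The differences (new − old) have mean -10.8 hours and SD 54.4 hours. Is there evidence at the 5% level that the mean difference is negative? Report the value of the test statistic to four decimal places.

H0: μ_d = 0; H1: μ_d < 0 (paired t-test on the differences, left-tailed).
t = d̄/(s_d/√n) = -10.8/(54.4/√51) = -1.4178
df = n − 1 = 50
p-value = P(T ≤ -1.4178) ≈ 0.0812
Since p ≈ 0.0812 > α = 0.05, fail to reject H0; the data do not provide sufficient evidence against H0.

-1.4178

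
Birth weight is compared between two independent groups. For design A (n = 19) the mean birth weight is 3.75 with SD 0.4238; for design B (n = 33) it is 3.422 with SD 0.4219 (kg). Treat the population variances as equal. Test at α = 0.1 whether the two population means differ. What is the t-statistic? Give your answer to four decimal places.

2.6952

Let group 1 = design A, group 2 = design B. H0: μ_1 = μ_2; H1: μ_1 ≠ μ_2 (two-sample pooled-variance t-test, two-sided).
s_p² = [(19−1)·0.4238² + (33−1)·0.4219²]/(19+33−2) = 0.178578
t = (3.75 − 3.422)/√[0.178578·(1/19 + 1/33)] = 2.6952
df = n₁ + n₂ − 2 = 50
Two-sided p-value ≈ 0.010
Since p ≈ 0.010 < α = 0.1, reject H0; the evidence is statistically significant.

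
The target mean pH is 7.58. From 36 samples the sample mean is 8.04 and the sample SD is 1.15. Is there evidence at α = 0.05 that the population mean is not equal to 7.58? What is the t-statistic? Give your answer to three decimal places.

2.400

H0: μ = 7.58; H1: μ ≠ 7.58 (one-sample t-test, two-sided).
t = (x̄ − μ₀)/(s/√n) = (8.04 − 7.58)/(1.15/√36) = 2.400
df = n − 1 = 35
Two-sided p-value ≈ 0.0218
Since p ≈ 0.0218 < α = 0.05, reject H0; the data support H1.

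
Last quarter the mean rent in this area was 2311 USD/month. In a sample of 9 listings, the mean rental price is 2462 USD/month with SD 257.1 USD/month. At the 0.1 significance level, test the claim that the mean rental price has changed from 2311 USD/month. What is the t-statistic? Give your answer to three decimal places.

1.762

H0: μ = 2311; H1: μ ≠ 2311 (one-sample t-test, two-sided).
t = (x̄ − μ₀)/(s/√n) = (2462 − 2311)/(257.1/√9) = 1.762
df = n − 1 = 8
Two-sided p-value ≈ 0.1161
Since p ≈ 0.1161 > α = 0.1, fail to reject H0; the data do not provide sufficient evidence against H0.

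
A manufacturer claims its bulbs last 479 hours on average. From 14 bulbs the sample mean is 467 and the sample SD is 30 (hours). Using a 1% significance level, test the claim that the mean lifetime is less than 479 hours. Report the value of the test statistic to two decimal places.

-1.50

H0: μ = 479; H1: μ < 479 (one-sample t-test, left-tailed).
t = (x̄ − μ₀)/(s/√n) = (467 − 479)/(30/√14) = -1.50
df = n − 1 = 13
p-value = P(T ≤ -1.50) ≈ 0.0792
Since p ≈ 0.0792 > α = 0.01, fail to reject H0; the evidence is not statistically significant.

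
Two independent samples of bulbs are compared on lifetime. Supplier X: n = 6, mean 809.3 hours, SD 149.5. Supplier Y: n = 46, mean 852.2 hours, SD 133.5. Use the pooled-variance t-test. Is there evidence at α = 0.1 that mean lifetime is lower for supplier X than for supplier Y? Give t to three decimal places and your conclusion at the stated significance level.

Let group 1 = supplier X, group 2 = supplier Y. H0: μ_1 = μ_2; H1: μ_1 < μ_2 (two-sample pooled-variance t-test, left-tailed).
s_p² = [(6−1)·149.5² + (46−1)·133.5²]/(6+46−2) = 18275
t = (809.3 − 852.2)/√[18275·(1/6 + 1/46)] = -0.731
df = n₁ + n₂ − 2 = 50
p-value = P(T ≤ -0.731) ≈ 0.2341
Since p ≈ 0.2341 > α = 0.1, fail to reject H0; the evidence is not statistically significant.

t = -0.731; fail to reject H0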